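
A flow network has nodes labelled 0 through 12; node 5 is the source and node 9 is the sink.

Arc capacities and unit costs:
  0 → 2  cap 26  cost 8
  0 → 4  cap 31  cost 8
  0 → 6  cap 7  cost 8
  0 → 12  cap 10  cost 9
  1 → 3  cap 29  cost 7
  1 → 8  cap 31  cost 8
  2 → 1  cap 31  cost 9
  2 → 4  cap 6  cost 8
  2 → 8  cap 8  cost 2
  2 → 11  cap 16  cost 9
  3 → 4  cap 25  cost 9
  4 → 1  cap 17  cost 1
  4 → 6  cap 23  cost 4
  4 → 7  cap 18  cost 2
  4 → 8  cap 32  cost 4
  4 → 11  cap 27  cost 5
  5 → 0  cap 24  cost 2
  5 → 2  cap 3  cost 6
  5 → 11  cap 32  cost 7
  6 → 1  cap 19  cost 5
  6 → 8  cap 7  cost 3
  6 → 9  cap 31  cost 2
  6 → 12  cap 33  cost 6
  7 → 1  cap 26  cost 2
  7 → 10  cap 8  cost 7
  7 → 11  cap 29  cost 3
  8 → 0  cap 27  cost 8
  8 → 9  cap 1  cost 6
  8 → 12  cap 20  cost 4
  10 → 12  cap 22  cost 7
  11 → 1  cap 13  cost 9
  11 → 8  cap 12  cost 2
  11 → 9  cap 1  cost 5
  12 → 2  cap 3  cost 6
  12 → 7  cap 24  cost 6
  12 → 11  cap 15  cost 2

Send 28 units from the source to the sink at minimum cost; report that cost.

shortest-cost path #1: 5→11→9 push 1 @ unit cost 12 (adds 12)
shortest-cost path #2: 5→0→6→9 push 7 @ unit cost 12 (adds 84)
shortest-cost path #3: 5→2→8→9 push 1 @ unit cost 14 (adds 14)
shortest-cost path #4: 5→0→4→6→9 push 17 @ unit cost 16 (adds 272)
shortest-cost path #5: 5→2→4→6→9 push 2 @ unit cost 20 (adds 40)
total cost = 422

Minimum cost for 28 units: 422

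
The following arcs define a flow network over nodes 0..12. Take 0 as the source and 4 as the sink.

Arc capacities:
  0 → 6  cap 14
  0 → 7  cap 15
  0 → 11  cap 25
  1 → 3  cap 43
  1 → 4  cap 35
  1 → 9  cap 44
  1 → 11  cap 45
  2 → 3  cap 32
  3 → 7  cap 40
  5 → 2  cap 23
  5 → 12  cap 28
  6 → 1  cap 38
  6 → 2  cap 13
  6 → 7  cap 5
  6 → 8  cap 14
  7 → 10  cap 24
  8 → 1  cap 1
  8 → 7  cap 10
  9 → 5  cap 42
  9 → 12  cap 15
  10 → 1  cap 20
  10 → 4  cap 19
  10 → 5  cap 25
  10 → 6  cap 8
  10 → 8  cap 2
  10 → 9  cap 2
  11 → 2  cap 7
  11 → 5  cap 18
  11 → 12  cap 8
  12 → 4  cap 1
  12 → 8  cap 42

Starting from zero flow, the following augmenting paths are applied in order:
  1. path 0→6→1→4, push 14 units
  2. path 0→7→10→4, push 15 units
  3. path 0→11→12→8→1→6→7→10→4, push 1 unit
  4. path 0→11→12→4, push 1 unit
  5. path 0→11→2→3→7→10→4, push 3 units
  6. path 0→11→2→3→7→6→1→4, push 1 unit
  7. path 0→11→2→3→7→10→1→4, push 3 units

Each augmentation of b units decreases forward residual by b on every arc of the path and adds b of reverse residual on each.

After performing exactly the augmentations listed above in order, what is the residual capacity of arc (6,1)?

after path 1 (0→6→1→4, push 14): res(6,1)=24
after path 2 (0→7→10→4, push 15): res(6,1)=24
after path 3 (0→11→12→8→1→6→7→10→4, push 1): res(6,1)=25
after path 4 (0→11→12→4, push 1): res(6,1)=25
after path 5 (0→11→2→3→7→10→4, push 3): res(6,1)=25
after path 6 (0→11→2→3→7→6→1→4, push 1): res(6,1)=24
after path 7 (0→11→2→3→7→10→1→4, push 3): res(6,1)=24

Residual capacity of (6,1): 24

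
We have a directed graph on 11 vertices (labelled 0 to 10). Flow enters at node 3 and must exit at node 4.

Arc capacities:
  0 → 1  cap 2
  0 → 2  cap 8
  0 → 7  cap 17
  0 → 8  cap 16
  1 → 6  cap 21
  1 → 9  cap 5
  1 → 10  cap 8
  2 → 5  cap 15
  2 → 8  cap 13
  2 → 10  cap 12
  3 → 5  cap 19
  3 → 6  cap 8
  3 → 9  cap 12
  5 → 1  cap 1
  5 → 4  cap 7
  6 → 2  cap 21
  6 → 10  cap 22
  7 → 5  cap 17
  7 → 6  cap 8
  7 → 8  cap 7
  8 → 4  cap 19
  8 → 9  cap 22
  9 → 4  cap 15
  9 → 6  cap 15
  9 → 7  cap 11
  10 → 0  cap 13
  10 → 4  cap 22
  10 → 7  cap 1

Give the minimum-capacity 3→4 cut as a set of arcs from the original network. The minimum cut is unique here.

augment #1: 3→5→4 push 7
augment #2: 3→9→4 push 12
augment #3: 3→6→10→4 push 8
augment #4: 3→5→1→9→4 push 1
max flow = 28; residual-reachable set from 3 gives S-side
cut edges (S→T): {(3,6), (3,9), (5,1), (5,4)} total cap 28

Min-cut arcs: {(3,6), (3,9), (5,1), (5,4)} (total capacity 28)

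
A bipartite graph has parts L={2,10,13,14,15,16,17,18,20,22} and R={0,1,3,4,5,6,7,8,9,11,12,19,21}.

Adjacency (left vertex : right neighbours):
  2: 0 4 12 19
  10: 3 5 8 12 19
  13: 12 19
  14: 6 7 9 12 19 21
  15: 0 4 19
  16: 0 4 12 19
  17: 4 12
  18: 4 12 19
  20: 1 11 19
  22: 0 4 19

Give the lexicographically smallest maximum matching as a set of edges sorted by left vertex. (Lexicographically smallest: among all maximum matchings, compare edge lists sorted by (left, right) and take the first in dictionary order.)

Lex-smallest maximum matching: {(2,0), (10,3), (13,12), (14,6), (15,4), (16,19), (20,1)}

|M| = 7 (so the lex-smallest maximum matching has 7 edges)
process left vertices in ascending order; for each, take the smallest-labelled available neighbour that still permits 7 edges overall, or leave it unmatched if none does
lex-smallest matching: {2-0, 10-3, 13-12, 14-6, 15-4, 16-19, 20-1}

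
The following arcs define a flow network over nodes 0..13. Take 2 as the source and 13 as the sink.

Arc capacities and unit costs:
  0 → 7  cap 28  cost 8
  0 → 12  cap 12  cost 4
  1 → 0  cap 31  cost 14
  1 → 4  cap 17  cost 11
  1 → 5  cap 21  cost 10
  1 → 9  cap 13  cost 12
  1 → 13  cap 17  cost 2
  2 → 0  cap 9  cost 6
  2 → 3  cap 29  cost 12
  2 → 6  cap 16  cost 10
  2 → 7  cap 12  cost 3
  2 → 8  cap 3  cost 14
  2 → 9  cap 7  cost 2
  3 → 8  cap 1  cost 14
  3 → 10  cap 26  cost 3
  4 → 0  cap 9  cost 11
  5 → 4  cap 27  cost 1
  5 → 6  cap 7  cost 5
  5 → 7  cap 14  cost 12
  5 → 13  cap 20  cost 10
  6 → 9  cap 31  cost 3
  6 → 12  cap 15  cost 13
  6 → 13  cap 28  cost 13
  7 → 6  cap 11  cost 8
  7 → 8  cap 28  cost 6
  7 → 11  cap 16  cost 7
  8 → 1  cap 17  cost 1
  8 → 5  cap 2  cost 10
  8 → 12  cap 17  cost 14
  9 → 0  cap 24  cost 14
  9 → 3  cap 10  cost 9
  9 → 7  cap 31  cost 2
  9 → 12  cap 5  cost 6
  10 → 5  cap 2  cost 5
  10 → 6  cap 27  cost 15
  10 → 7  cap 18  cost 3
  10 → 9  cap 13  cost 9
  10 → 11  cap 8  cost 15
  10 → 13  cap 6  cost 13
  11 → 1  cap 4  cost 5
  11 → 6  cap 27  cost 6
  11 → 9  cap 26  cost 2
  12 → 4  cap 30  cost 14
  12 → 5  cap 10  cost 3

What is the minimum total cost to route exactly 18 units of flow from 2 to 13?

shortest-cost path #1: 2→7→8→1→13 push 12 @ unit cost 12 (adds 144)
shortest-cost path #2: 2→9→7→8→1→13 push 5 @ unit cost 13 (adds 65)
shortest-cost path #3: 2→9→12→5→13 push 1 @ unit cost 21 (adds 21)
total cost = 230

Minimum cost for 18 units: 230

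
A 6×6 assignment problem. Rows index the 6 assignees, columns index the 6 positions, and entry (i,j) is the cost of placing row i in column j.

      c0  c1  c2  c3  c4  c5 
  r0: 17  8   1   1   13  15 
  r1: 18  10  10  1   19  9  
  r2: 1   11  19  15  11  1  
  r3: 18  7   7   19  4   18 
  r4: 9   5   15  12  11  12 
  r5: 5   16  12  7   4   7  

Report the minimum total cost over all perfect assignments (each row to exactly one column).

optimal assignment: row0→col2 (cost 1), row1→col3 (cost 1), row2→col5 (cost 1), row3→col4 (cost 4), row4→col1 (cost 5), row5→col0 (cost 5)
total = 1 + 1 + 1 + 4 + 5 + 5 = 17

Minimum assignment cost: 17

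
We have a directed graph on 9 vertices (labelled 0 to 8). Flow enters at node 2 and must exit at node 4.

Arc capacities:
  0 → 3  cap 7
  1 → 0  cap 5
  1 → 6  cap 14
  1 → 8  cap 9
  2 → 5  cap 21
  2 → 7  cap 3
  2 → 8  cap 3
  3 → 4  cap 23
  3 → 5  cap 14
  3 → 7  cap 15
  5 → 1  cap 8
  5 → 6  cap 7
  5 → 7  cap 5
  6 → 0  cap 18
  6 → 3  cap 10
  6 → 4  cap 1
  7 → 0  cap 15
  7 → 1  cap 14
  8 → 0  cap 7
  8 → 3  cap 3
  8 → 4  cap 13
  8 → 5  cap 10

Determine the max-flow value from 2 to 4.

augment #1: 2→8→4 bottleneck 3, total now 3
augment #2: 2→5→6→4 bottleneck 1, total now 4
augment #3: 2→5→1→8→4 bottleneck 8, total now 12
augment #4: 2→5→6→3→4 bottleneck 6, total now 18
augment #5: 2→7→0→3→4 bottleneck 3, total now 21
augment #6: 2→5→7→0→3→4 bottleneck 4, total now 25
augment #7: 2→5→7→1→8→4 bottleneck 1, total now 26

Maximum flow value: 26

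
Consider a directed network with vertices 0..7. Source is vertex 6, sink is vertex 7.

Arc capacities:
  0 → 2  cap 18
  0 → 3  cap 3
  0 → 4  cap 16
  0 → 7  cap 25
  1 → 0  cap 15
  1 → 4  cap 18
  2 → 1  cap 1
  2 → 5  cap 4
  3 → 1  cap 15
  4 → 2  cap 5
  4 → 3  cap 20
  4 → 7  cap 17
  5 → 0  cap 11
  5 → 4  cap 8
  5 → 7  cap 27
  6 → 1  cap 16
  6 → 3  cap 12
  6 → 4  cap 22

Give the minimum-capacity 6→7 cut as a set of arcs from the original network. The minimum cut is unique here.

Min-cut arcs: {(1,0), (2,5), (4,7)} (total capacity 36)

augment #1: 6→4→7 push 17
augment #2: 6→1→0→7 push 15
augment #3: 6→4→2→5→7 push 4
max flow = 36; residual-reachable set from 6 gives S-side
cut edges (S→T): {(1,0), (2,5), (4,7)} total cap 36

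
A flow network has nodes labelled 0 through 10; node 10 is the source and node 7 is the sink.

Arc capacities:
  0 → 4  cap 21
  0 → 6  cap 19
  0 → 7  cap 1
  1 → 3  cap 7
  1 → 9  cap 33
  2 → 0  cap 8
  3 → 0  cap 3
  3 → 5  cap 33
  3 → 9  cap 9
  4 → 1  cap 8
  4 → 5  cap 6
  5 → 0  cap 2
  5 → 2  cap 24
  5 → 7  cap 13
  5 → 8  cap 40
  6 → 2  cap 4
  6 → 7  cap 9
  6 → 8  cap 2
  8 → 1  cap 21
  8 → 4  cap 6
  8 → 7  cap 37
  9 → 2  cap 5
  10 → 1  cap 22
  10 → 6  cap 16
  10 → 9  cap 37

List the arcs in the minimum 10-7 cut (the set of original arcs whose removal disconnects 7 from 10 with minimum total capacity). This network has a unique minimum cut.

augment #1: 10→6→7 push 9
augment #2: 10→6→8→7 push 2
augment #3: 10→1→3→0→7 push 1
augment #4: 10→1→3→5→7 push 6
augment #5: 10→6→2→0→3→5→7 push 1
augment #6: 10→6→2→0→4→5→7 push 3
augment #7: 10→9→2→0→4→5→7 push 3
max flow = 25; residual-reachable set from 10 gives S-side
cut edges (S→T): {(0,7), (1,3), (4,5), (6,7), (6,8)} total cap 25

Min-cut arcs: {(0,7), (1,3), (4,5), (6,7), (6,8)} (total capacity 25)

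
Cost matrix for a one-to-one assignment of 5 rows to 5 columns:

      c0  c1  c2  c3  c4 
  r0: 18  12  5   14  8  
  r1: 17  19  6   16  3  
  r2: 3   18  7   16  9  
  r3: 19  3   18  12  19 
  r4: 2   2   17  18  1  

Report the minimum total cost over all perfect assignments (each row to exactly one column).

Minimum assignment cost: 25

optimal assignment: row0→col2 (cost 5), row1→col4 (cost 3), row2→col0 (cost 3), row3→col3 (cost 12), row4→col1 (cost 2)
total = 5 + 3 + 3 + 12 + 2 = 25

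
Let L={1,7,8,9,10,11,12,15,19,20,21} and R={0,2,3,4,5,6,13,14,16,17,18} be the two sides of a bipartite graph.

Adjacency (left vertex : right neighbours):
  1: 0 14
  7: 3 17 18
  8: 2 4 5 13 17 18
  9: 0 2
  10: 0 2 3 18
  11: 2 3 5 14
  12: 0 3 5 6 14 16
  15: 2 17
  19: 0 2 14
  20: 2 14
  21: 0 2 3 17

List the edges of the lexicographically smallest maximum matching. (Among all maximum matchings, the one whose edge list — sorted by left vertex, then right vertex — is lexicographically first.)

Lex-smallest maximum matching: {(1,0), (7,3), (8,4), (9,2), (10,18), (11,5), (12,6), (15,17), (19,14)}

|M| = 9 (so the lex-smallest maximum matching has 9 edges)
process left vertices in ascending order; for each, take the smallest-labelled available neighbour that still permits 9 edges overall, or leave it unmatched if none does
lex-smallest matching: {1-0, 7-3, 8-4, 9-2, 10-18, 11-5, 12-6, 15-17, 19-14}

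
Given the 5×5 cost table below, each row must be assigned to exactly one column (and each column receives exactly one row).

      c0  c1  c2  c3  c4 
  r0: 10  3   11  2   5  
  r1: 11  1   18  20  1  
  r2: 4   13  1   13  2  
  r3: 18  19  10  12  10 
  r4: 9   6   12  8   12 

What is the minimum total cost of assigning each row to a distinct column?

one of 2 optimal assignments: row0→col3 (cost 2), row1→col1 (cost 1), row2→col2 (cost 1), row3→col4 (cost 10), row4→col0 (cost 9)
total = 2 + 1 + 1 + 10 + 9 = 23

Minimum assignment cost: 23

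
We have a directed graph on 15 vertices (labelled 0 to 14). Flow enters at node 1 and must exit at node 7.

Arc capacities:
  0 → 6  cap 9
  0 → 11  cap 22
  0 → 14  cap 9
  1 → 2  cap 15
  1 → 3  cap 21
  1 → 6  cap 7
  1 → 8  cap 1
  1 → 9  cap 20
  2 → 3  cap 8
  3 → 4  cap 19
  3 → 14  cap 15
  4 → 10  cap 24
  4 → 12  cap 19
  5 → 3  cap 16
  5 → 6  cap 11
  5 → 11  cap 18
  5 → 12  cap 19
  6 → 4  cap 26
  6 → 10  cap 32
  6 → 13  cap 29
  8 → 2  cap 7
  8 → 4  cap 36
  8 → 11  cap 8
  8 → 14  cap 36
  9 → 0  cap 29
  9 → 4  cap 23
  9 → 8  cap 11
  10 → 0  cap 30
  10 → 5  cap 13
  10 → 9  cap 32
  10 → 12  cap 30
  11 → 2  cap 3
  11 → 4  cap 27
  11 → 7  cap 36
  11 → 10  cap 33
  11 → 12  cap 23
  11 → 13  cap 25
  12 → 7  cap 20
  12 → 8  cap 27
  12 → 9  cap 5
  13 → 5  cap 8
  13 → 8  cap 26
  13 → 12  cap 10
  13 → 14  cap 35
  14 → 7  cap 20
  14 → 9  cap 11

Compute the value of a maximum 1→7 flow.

Maximum flow value: 57

augment #1: 1→3→14→7 bottleneck 15, total now 15
augment #2: 1→8→11→7 bottleneck 1, total now 16
augment #3: 1→3→4→12→7 bottleneck 6, total now 22
augment #4: 1→6→4→12→7 bottleneck 7, total now 29
augment #5: 1→9→0→11→7 bottleneck 20, total now 49
augment #6: 1→2→3→4→12→7 bottleneck 6, total now 55
augment #7: 1→2→3→4→10→12→7 bottleneck 1, total now 56
augment #8: 1→2→3→4→6→13→14→7 bottleneck 1, total now 57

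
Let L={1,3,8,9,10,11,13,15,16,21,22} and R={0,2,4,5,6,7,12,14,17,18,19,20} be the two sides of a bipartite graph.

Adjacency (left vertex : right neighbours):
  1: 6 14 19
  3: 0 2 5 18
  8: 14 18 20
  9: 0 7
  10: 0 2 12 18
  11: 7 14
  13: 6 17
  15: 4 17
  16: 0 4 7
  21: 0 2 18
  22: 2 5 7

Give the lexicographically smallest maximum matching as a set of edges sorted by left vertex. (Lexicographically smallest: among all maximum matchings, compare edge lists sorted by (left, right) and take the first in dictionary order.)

|M| = 11 (so the lex-smallest maximum matching has 11 edges)
process left vertices in ascending order; for each, take the smallest-labelled available neighbour that still permits 11 edges overall, or leave it unmatched if none does
lex-smallest matching: {1-6, 3-2, 8-20, 9-0, 10-12, 11-14, 13-17, 15-4, 16-7, 21-18, 22-5}

Lex-smallest maximum matching: {(1,6), (3,2), (8,20), (9,0), (10,12), (11,14), (13,17), (15,4), (16,7), (21,18), (22,5)}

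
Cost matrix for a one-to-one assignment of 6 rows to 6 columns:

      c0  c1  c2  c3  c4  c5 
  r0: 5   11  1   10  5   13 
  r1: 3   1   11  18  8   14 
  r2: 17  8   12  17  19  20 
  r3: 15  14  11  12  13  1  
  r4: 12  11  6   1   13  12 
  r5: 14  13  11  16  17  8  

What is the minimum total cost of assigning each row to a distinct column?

Minimum assignment cost: 29

optimal assignment: row0→col4 (cost 5), row1→col0 (cost 3), row2→col1 (cost 8), row3→col5 (cost 1), row4→col3 (cost 1), row5→col2 (cost 11)
total = 5 + 3 + 8 + 1 + 1 + 11 = 29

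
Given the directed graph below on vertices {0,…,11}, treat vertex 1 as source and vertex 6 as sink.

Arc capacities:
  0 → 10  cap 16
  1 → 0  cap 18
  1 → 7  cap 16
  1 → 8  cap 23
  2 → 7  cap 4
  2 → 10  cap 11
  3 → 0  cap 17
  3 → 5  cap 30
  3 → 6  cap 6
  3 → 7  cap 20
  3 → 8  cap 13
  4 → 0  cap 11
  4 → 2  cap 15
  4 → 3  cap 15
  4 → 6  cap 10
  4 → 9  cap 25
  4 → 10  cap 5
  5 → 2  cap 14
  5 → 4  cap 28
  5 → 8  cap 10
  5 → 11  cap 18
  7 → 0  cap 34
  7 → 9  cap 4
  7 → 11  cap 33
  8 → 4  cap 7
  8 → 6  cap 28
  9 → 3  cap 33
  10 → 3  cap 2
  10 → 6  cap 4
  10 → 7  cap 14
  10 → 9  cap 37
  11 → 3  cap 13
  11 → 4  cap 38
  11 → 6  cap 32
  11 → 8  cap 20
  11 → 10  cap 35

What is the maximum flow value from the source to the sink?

Maximum flow value: 55

augment #1: 1→8→6 bottleneck 23, total now 23
augment #2: 1→0→10→6 bottleneck 4, total now 27
augment #3: 1→7→11→6 bottleneck 16, total now 43
augment #4: 1→0→10→3→6 bottleneck 2, total now 45
augment #5: 1→0→10→7→11→6 bottleneck 10, total now 55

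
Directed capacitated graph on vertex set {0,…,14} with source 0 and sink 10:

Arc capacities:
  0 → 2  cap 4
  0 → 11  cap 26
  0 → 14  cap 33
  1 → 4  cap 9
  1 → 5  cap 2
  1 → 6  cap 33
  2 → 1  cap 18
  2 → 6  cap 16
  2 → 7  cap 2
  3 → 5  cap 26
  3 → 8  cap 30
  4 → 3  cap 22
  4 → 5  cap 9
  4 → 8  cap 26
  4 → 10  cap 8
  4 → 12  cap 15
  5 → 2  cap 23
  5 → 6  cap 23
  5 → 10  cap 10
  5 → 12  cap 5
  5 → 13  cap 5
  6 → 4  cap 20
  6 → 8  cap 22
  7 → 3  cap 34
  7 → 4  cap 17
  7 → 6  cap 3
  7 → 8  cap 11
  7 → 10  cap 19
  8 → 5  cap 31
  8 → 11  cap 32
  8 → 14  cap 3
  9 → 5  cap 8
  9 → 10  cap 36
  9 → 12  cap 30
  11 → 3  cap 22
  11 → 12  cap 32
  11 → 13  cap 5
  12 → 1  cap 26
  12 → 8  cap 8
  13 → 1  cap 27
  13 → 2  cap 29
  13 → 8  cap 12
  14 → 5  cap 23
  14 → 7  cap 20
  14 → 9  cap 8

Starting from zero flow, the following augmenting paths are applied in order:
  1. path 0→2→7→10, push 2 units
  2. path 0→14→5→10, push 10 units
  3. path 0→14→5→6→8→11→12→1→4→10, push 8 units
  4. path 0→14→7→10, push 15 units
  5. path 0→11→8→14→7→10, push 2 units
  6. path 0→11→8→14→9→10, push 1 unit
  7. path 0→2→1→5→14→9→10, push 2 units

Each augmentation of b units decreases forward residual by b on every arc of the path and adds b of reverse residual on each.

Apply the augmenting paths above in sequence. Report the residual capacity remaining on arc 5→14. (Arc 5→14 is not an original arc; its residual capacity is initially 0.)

Residual capacity of (5,14): 16

after path 1 (0→2→7→10, push 2): res(5,14)=0
after path 2 (0→14→5→10, push 10): res(5,14)=10
after path 3 (0→14→5→6→8→11→12→1→4→10, push 8): res(5,14)=18
after path 4 (0→14→7→10, push 15): res(5,14)=18
after path 5 (0→11→8→14→7→10, push 2): res(5,14)=18
after path 6 (0→11→8→14→9→10, push 1): res(5,14)=18
after path 7 (0→2→1→5→14→9→10, push 2): res(5,14)=16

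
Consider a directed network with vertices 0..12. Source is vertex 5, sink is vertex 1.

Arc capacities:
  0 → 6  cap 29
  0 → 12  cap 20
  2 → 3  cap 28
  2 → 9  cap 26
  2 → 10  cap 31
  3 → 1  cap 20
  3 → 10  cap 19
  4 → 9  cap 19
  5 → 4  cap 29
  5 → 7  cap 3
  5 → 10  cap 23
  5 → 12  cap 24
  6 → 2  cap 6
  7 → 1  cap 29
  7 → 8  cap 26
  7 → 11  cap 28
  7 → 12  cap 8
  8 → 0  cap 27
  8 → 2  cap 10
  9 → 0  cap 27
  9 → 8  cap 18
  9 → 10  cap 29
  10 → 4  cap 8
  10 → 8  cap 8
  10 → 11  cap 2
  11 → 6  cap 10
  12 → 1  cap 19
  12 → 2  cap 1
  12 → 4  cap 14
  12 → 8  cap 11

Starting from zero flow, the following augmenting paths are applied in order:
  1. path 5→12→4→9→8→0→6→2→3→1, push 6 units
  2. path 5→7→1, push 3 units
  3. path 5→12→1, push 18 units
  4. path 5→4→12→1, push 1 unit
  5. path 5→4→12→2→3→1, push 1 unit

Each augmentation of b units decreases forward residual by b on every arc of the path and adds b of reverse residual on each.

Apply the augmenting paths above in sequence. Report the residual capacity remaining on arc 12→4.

Residual capacity of (12,4): 10

after path 1 (5→12→4→9→8→0→6→2→3→1, push 6): res(12,4)=8
after path 2 (5→7→1, push 3): res(12,4)=8
after path 3 (5→12→1, push 18): res(12,4)=8
after path 4 (5→4→12→1, push 1): res(12,4)=9
after path 5 (5→4→12→2→3→1, push 1): res(12,4)=10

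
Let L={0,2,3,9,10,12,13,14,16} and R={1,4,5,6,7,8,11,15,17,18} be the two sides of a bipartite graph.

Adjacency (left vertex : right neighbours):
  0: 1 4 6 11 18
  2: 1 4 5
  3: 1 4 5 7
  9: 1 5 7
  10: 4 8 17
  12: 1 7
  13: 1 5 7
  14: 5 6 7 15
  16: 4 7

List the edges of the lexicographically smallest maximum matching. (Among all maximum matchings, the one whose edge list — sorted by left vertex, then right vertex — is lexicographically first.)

Lex-smallest maximum matching: {(0,6), (2,1), (3,4), (9,5), (10,8), (12,7), (14,15)}

|M| = 7 (so the lex-smallest maximum matching has 7 edges)
process left vertices in ascending order; for each, take the smallest-labelled available neighbour that still permits 7 edges overall, or leave it unmatched if none does
lex-smallest matching: {0-6, 2-1, 3-4, 9-5, 10-8, 12-7, 14-15}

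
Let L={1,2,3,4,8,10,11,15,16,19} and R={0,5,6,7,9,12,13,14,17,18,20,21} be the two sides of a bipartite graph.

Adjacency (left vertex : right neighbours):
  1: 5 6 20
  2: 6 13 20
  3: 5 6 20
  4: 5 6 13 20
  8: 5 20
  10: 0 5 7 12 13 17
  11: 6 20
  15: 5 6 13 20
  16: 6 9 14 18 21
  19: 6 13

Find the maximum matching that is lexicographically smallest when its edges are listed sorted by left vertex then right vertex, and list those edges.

Lex-smallest maximum matching: {(1,5), (2,6), (3,20), (4,13), (10,0), (16,9)}

|M| = 6 (so the lex-smallest maximum matching has 6 edges)
process left vertices in ascending order; for each, take the smallest-labelled available neighbour that still permits 6 edges overall, or leave it unmatched if none does
lex-smallest matching: {1-5, 2-6, 3-20, 4-13, 10-0, 16-9}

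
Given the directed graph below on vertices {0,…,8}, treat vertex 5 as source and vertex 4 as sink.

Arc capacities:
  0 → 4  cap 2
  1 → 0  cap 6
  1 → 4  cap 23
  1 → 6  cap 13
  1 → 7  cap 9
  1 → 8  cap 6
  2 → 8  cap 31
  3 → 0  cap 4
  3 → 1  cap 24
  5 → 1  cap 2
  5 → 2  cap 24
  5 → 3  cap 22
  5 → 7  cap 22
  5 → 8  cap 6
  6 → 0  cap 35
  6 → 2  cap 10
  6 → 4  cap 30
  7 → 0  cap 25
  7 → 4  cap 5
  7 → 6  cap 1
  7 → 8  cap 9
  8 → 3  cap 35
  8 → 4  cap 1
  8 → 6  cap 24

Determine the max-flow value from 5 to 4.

augment #1: 5→1→4 bottleneck 2, total now 2
augment #2: 5→7→4 bottleneck 5, total now 7
augment #3: 5→8→4 bottleneck 1, total now 8
augment #4: 5→3→0→4 bottleneck 2, total now 10
augment #5: 5→3→1→4 bottleneck 20, total now 30
augment #6: 5→7→6→4 bottleneck 1, total now 31
augment #7: 5→8→6→4 bottleneck 5, total now 36
augment #8: 5→2→8→6→4 bottleneck 19, total now 55
augment #9: 5→2→8→3→1→4 bottleneck 1, total now 56
augment #10: 5→2→8→3→1→6→4 bottleneck 3, total now 59

Maximum flow value: 59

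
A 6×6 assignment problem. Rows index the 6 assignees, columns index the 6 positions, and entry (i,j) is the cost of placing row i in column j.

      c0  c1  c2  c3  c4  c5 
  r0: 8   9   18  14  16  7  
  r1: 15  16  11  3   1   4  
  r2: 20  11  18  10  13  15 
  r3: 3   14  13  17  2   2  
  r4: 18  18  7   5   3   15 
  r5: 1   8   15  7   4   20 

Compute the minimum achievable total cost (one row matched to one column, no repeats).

Minimum assignment cost: 30

optimal assignment: row0→col1 (cost 9), row1→col4 (cost 1), row2→col3 (cost 10), row3→col5 (cost 2), row4→col2 (cost 7), row5→col0 (cost 1)
total = 9 + 1 + 10 + 2 + 7 + 1 = 30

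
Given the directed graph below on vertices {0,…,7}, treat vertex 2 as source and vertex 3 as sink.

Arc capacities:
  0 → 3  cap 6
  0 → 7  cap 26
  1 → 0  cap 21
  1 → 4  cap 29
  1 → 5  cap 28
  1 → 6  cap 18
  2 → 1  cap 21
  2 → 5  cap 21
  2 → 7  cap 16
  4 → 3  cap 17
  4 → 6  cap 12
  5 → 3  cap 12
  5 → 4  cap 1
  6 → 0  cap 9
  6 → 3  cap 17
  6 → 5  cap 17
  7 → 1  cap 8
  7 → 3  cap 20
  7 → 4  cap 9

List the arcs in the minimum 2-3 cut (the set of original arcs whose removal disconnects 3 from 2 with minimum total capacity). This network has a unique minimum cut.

augment #1: 2→5→3 push 12
augment #2: 2→7→3 push 16
augment #3: 2→1→0→3 push 6
augment #4: 2→1→4→3 push 15
augment #5: 2→5→4→3 push 1
max flow = 50; residual-reachable set from 2 gives S-side
cut edges (S→T): {(2,1), (2,7), (5,3), (5,4)} total cap 50

Min-cut arcs: {(2,1), (2,7), (5,3), (5,4)} (total capacity 50)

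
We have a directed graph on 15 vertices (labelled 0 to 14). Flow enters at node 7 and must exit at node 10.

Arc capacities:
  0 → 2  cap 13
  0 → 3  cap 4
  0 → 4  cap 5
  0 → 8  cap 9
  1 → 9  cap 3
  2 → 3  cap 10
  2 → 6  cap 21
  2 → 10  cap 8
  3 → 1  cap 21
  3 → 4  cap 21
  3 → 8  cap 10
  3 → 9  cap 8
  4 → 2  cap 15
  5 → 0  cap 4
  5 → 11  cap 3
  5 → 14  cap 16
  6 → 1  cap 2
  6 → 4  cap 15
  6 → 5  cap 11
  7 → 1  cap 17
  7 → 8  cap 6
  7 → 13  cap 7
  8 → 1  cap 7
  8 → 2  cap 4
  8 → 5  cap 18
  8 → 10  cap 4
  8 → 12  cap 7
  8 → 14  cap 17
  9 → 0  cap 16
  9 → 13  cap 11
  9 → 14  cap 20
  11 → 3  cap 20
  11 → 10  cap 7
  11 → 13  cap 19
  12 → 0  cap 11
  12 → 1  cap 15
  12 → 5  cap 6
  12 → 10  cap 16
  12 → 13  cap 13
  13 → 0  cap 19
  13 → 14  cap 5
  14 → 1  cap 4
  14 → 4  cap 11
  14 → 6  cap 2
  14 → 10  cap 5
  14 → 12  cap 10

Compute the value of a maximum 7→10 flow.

augment #1: 7→8→10 bottleneck 4, total now 4
augment #2: 7→8→2→10 bottleneck 2, total now 6
augment #3: 7→13→14→10 bottleneck 5, total now 11
augment #4: 7→13→0→2→10 bottleneck 2, total now 13
augment #5: 7→1→9→0→2→10 bottleneck 3, total now 16

Maximum flow value: 16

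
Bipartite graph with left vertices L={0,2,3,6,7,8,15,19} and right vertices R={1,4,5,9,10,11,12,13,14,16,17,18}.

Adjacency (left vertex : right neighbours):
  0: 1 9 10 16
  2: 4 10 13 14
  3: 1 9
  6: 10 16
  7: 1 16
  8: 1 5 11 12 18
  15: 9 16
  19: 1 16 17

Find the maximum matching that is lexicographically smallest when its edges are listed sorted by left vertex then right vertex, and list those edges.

Lex-smallest maximum matching: {(0,1), (2,4), (3,9), (6,10), (7,16), (8,5), (19,17)}

|M| = 7 (so the lex-smallest maximum matching has 7 edges)
process left vertices in ascending order; for each, take the smallest-labelled available neighbour that still permits 7 edges overall, or leave it unmatched if none does
lex-smallest matching: {0-1, 2-4, 3-9, 6-10, 7-16, 8-5, 19-17}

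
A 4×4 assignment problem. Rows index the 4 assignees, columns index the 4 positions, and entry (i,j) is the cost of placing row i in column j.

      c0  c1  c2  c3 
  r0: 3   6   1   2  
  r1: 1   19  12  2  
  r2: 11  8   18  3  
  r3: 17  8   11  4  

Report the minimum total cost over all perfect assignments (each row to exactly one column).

Minimum assignment cost: 13

optimal assignment: row0→col2 (cost 1), row1→col0 (cost 1), row2→col3 (cost 3), row3→col1 (cost 8)
total = 1 + 1 + 3 + 8 = 13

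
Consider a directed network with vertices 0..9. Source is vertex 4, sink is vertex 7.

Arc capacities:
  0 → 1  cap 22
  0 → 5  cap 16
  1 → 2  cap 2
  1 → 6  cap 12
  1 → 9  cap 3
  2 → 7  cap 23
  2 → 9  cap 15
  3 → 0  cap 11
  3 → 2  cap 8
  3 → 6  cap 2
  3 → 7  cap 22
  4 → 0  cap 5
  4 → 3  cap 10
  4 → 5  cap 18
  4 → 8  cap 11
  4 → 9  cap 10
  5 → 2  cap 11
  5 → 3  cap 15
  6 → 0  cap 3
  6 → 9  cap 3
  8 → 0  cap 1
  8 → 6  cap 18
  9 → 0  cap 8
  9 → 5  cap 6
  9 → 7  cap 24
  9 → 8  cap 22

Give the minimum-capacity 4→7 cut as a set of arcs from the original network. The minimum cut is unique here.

Min-cut arcs: {(4,0), (4,3), (4,5), (4,9), (6,0), (6,9), (8,0)} (total capacity 50)

augment #1: 4→3→7 push 10
augment #2: 4→9→7 push 10
augment #3: 4→5→2→7 push 11
augment #4: 4→5→3→7 push 7
augment #5: 4→0→1→2→7 push 2
augment #6: 4→0→1→9→7 push 3
augment #7: 4→8→6→9→7 push 3
augment #8: 4→8→0→5→3→7 push 1
augment #9: 4→8→6→0→5→3→7 push 3
max flow = 50; residual-reachable set from 4 gives S-side
cut edges (S→T): {(4,0), (4,3), (4,5), (4,9), (6,0), (6,9), (8,0)} total cap 50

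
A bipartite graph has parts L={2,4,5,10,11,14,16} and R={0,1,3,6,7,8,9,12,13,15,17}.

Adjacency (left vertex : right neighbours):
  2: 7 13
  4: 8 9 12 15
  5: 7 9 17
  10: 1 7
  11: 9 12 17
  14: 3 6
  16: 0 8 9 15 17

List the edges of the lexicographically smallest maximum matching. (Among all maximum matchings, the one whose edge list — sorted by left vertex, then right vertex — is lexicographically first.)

Lex-smallest maximum matching: {(2,7), (4,8), (5,9), (10,1), (11,12), (14,3), (16,0)}

|M| = 7 (so the lex-smallest maximum matching has 7 edges)
process left vertices in ascending order; for each, take the smallest-labelled available neighbour that still permits 7 edges overall, or leave it unmatched if none does
lex-smallest matching: {2-7, 4-8, 5-9, 10-1, 11-12, 14-3, 16-0}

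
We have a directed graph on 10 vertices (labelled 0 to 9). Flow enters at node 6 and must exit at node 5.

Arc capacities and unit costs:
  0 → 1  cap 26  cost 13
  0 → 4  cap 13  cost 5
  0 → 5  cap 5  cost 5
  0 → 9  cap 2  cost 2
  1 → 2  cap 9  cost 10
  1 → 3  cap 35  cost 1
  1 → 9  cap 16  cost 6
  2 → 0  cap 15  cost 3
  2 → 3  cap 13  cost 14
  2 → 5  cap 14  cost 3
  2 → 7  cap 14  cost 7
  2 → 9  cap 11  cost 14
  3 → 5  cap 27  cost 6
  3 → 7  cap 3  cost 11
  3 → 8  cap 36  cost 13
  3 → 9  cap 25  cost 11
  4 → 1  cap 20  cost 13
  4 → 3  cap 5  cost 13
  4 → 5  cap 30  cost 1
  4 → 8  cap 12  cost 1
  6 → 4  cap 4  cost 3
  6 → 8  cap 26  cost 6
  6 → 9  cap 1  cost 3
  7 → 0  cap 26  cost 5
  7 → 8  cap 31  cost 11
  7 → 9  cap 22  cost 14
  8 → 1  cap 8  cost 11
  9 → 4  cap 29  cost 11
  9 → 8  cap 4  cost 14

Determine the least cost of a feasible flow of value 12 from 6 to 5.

shortest-cost path #1: 6→4→5 push 4 @ unit cost 4 (adds 16)
shortest-cost path #2: 6→9→4→5 push 1 @ unit cost 15 (adds 15)
shortest-cost path #3: 6→8→1→3→5 push 7 @ unit cost 24 (adds 168)
total cost = 199

Minimum cost for 12 units: 199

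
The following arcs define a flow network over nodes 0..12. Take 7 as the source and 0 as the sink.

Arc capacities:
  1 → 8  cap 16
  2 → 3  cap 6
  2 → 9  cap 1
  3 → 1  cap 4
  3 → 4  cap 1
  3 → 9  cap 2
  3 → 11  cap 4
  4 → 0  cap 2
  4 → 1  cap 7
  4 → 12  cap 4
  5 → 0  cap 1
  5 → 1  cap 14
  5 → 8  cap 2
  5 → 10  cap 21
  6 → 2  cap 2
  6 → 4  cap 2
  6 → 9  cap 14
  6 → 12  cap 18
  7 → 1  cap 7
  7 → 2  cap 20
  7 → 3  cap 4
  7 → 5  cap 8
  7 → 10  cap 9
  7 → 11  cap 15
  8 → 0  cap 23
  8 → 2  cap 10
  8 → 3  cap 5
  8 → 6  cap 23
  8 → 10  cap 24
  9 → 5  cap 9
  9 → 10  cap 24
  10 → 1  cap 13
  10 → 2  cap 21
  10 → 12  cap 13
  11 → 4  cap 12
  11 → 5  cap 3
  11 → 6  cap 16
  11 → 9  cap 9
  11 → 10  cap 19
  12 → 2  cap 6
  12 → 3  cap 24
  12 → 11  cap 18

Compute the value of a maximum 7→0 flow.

Maximum flow value: 21

augment #1: 7→5→0 bottleneck 1, total now 1
augment #2: 7→1→8→0 bottleneck 7, total now 8
augment #3: 7→3→4→0 bottleneck 1, total now 9
augment #4: 7→5→8→0 bottleneck 2, total now 11
augment #5: 7→11→4→0 bottleneck 1, total now 12
augment #6: 7→3→1→8→0 bottleneck 3, total now 15
augment #7: 7→5→1→8→0 bottleneck 5, total now 20
augment #8: 7→10→1→8→0 bottleneck 1, total now 21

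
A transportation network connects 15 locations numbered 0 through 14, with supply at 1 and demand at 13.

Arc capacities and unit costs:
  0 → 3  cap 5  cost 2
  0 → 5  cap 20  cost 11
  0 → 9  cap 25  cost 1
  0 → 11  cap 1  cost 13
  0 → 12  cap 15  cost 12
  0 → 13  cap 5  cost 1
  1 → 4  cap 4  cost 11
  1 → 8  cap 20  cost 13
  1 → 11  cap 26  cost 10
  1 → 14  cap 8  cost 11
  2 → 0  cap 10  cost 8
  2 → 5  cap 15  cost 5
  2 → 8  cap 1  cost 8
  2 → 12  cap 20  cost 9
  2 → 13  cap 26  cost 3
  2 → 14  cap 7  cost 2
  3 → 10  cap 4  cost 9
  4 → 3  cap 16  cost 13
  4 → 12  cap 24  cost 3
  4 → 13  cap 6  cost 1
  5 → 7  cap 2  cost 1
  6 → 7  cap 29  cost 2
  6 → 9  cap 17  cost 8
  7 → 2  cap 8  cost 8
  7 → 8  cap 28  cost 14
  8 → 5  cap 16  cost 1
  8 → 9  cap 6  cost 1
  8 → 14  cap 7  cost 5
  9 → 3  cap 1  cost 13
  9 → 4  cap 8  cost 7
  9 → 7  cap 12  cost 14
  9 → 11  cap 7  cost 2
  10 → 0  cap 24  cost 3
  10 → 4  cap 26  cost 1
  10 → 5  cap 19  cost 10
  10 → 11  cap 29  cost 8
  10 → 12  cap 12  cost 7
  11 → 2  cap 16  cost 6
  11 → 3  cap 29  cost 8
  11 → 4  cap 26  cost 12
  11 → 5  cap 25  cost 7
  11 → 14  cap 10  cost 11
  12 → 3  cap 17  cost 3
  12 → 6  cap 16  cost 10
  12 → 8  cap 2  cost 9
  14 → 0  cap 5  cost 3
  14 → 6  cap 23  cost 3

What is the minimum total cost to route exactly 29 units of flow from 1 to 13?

shortest-cost path #1: 1→4→13 push 4 @ unit cost 12 (adds 48)
shortest-cost path #2: 1→14→0→13 push 5 @ unit cost 15 (adds 75)
shortest-cost path #3: 1→11→2→13 push 16 @ unit cost 19 (adds 304)
shortest-cost path #4: 1→8→9→4→13 push 2 @ unit cost 22 (adds 44)
shortest-cost path #5: 1→8→5→7→2→13 push 2 @ unit cost 26 (adds 52)
total cost = 523

Minimum cost for 29 units: 523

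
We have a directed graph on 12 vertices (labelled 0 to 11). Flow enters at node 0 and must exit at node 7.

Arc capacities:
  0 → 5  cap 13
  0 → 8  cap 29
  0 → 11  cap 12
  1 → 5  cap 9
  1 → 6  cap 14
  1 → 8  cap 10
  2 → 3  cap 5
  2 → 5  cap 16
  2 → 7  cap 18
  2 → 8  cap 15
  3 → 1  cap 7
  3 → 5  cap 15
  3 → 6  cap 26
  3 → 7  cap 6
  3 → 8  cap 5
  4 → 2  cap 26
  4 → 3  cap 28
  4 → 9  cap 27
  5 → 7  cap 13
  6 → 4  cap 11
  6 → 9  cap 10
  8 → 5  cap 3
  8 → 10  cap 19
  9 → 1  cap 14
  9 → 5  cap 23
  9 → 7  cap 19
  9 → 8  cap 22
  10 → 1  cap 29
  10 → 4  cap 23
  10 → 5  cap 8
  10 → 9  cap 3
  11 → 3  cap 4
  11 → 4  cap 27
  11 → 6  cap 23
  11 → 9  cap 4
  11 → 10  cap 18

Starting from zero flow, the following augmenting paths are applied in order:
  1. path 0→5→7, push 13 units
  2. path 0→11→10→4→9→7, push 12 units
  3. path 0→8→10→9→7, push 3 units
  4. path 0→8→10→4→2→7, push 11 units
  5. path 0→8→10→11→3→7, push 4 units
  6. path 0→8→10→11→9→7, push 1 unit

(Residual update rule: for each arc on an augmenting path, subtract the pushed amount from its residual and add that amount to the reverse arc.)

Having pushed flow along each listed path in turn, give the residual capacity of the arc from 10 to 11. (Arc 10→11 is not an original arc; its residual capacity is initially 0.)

Residual capacity of (10,11): 7

after path 1 (0→5→7, push 13): res(10,11)=0
after path 2 (0→11→10→4→9→7, push 12): res(10,11)=12
after path 3 (0→8→10→9→7, push 3): res(10,11)=12
after path 4 (0→8→10→4→2→7, push 11): res(10,11)=12
after path 5 (0→8→10→11→3→7, push 4): res(10,11)=8
after path 6 (0→8→10→11→9→7, push 1): res(10,11)=7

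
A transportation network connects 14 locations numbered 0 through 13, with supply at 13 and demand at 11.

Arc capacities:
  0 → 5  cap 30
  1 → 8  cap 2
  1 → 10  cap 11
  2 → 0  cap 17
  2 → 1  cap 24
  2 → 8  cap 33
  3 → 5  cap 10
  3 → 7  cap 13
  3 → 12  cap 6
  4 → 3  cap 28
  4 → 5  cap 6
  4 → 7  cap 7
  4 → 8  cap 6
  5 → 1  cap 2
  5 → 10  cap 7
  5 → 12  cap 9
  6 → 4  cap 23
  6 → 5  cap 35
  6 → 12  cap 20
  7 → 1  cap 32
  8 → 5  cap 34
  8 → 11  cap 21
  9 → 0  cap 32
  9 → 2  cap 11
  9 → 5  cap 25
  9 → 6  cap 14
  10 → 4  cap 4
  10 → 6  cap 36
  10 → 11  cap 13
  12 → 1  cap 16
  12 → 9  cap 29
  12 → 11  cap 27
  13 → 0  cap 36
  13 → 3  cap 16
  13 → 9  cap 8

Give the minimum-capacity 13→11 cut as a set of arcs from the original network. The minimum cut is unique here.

augment #1: 13→3→12→11 push 6
augment #2: 13→0→5→10→11 push 7
augment #3: 13→0→5→12→11 push 9
augment #4: 13→9→2→8→11 push 8
augment #5: 13→0→5→1→8→11 push 2
augment #6: 13→3→7→1→10→11 push 6
augment #7: 13→3→7→1→10→4→8→11 push 4
max flow = 42; residual-reachable set from 13 gives S-side
cut edges (S→T): {(5,1), (5,10), (5,12), (13,3), (13,9)} total cap 42

Min-cut arcs: {(5,1), (5,10), (5,12), (13,3), (13,9)} (total capacity 42)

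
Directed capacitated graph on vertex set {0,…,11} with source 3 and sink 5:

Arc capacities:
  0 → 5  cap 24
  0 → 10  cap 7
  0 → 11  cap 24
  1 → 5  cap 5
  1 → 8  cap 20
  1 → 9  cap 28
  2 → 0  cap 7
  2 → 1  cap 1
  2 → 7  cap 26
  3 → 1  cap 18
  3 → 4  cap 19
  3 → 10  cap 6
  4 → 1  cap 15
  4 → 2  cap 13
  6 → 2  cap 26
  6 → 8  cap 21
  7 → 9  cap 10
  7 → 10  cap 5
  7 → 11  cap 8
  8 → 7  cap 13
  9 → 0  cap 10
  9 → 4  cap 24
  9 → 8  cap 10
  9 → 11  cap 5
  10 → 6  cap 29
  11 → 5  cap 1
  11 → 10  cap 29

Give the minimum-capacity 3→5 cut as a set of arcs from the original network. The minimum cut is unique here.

Min-cut arcs: {(1,5), (2,0), (9,0), (11,5)} (total capacity 23)

augment #1: 3→1→5 push 5
augment #2: 3→1→9→0→5 push 10
augment #3: 3→1→9→11→5 push 1
augment #4: 3→4→2→0→5 push 7
max flow = 23; residual-reachable set from 3 gives S-side
cut edges (S→T): {(1,5), (2,0), (9,0), (11,5)} total cap 23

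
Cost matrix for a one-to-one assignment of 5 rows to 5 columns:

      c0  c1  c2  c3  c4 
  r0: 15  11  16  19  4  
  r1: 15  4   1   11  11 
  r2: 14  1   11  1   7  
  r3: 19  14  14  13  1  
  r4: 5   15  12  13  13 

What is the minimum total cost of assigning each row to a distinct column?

optimal assignment: row0→col1 (cost 11), row1→col2 (cost 1), row2→col3 (cost 1), row3→col4 (cost 1), row4→col0 (cost 5)
total = 11 + 1 + 1 + 1 + 5 = 19

Minimum assignment cost: 19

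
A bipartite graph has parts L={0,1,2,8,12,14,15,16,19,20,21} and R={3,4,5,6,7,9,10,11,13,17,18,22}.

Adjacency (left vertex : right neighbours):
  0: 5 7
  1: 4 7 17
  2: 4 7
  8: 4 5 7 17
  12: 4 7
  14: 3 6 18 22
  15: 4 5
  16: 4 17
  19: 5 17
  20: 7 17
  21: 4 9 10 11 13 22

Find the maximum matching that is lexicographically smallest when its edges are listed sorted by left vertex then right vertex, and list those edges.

|M| = 6 (so the lex-smallest maximum matching has 6 edges)
process left vertices in ascending order; for each, take the smallest-labelled available neighbour that still permits 6 edges overall, or leave it unmatched if none does
lex-smallest matching: {0-5, 1-4, 2-7, 8-17, 14-3, 21-9}

Lex-smallest maximum matching: {(0,5), (1,4), (2,7), (8,17), (14,3), (21,9)}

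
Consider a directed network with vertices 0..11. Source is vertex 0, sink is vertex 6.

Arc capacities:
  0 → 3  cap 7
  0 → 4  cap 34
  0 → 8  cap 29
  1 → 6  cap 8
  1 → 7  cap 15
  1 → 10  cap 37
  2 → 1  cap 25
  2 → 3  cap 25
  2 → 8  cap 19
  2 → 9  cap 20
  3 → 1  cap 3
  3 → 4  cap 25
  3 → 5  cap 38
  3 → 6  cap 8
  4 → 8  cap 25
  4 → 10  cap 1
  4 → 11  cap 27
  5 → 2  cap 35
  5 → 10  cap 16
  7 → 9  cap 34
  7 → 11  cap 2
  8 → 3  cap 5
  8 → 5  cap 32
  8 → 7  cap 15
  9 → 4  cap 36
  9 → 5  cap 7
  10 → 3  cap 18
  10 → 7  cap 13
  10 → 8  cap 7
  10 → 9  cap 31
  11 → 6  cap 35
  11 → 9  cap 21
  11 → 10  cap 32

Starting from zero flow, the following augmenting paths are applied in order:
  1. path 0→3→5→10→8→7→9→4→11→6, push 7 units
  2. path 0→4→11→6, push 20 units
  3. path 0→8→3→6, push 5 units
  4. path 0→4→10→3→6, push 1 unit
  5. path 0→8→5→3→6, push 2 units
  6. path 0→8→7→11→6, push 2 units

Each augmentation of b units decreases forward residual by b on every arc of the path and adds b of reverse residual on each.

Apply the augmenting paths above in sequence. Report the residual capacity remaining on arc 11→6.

after path 1 (0→3→5→10→8→7→9→4→11→6, push 7): res(11,6)=28
after path 2 (0→4→11→6, push 20): res(11,6)=8
after path 3 (0→8→3→6, push 5): res(11,6)=8
after path 4 (0→4→10→3→6, push 1): res(11,6)=8
after path 5 (0→8→5→3→6, push 2): res(11,6)=8
after path 6 (0→8→7→11→6, push 2): res(11,6)=6

Residual capacity of (11,6): 6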